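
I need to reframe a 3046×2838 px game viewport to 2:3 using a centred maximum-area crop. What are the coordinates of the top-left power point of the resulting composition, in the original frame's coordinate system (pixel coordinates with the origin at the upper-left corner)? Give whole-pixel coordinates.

3046/2838 > 2/3, so the 2:3 crop keeps the full height 2838 and trims width to 2838 × 2/3 = 1892.00 px.
Left offset = (3046 − 1892.00)/2 = 577.00 px; top offset = 0.
Top-left is one-third across and one-third down within the crop:
x = 577.00 + 1 × 1892.00/3 ≈ 1208; y = 0.00 + 1 × 2838.00/3 ≈ 946.

(1208, 946)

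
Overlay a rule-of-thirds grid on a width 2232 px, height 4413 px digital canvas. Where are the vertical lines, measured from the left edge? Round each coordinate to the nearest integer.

2232 / 3 = 744, so the vertical lines sit at one and two thirds of 2232.

x = 744 px and x = 1488 px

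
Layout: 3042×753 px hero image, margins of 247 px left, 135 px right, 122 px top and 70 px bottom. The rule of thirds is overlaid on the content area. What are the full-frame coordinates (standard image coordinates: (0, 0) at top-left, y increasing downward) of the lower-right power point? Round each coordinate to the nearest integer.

(2020, 496)

Content width = 3042 − 247 − 135 = 2660 px; content height = 753 − 122 − 70 = 561 px.
Lower-right is two-thirds across and two-thirds down within the content area.
x = 247 + 2 × 2660/3 = 247 + 1773.33 ≈ 2020
y = 122 + 2 × 561/3 = 122 + 374.00 ≈ 496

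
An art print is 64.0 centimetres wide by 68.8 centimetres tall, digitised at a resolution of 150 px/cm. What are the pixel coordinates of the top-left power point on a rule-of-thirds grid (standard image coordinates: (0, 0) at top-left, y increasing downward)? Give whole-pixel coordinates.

In pixels the canvas is 64.0 × 150 = 9600 wide and 68.8 × 150 = 10320 tall.
The top-left point is one-third across and one-third down:
x = 1 × 9600/3 ≈ 3200; y = 1 × 10320/3 ≈ 3440.

x = 3200 px, y = 3440 px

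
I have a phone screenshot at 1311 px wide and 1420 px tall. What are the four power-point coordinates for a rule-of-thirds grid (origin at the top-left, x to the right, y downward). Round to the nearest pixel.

(437, 473), (874, 473), (437, 947), (874, 947)

One third of 1311 is 437; one third of 1420 is 473.33.
Vertical third lines at x = 437 and x = 874; horizontal third lines at y = 473 and y = 947.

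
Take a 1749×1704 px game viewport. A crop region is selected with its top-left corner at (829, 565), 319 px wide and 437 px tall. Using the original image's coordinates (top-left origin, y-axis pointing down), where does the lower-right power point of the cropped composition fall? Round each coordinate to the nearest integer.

One third of the crop width 319 is 106.33 px.
One third of the crop height 437 is 145.67 px.
The lower-right point is two-thirds across and two-thirds down within the crop:
x = 829 + 2 × 106.33 ≈ 1042; y = 565 + 2 × 145.67 ≈ 856.

x = 1042 px, y = 856 px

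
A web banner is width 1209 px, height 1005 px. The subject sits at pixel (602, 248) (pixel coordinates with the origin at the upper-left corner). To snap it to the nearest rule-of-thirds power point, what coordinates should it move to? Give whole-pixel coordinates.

Third lines: x ∈ {403, 806}, y ∈ {335, 670}.
602 is closer to x = 403; 248 is closer to y = 335.
So the nearest intersection is the upper-left power point.

x = 403 px, y = 335 px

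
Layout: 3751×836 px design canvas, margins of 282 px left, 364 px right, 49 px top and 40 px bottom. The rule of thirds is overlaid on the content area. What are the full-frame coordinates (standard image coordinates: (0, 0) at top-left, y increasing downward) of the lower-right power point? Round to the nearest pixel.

(2352, 547)

Content width = 3751 − 282 − 364 = 3105 px; content height = 836 − 49 − 40 = 747 px.
Lower-right is two-thirds across and two-thirds down within the content area.
x = 282 + 2 × 3105/3 = 282 + 2070.00 ≈ 2352
y = 49 + 2 × 747/3 = 49 + 498.00 ≈ 547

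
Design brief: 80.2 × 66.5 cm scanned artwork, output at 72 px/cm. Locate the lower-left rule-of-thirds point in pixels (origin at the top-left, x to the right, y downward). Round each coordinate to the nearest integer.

(1925, 3192)

In pixels the canvas is 80.2 × 72 = 5774.4 wide and 66.5 × 72 = 4788 tall.
The lower-left point is one-third across and two-thirds down:
x = 1 × 5774.4/3 ≈ 1925; y = 2 × 4788/3 ≈ 3192.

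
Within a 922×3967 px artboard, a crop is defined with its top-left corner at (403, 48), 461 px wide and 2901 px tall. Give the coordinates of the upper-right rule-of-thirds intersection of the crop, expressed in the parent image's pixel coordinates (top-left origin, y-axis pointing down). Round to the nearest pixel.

One third of the crop width 461 is 153.67 px.
One third of the crop height 2901 is 967.00 px.
The upper-right point is two-thirds across and one-third down within the crop:
x = 403 + 2 × 153.67 ≈ 710; y = 48 + 1 × 967.00 ≈ 1015.

(710, 1015)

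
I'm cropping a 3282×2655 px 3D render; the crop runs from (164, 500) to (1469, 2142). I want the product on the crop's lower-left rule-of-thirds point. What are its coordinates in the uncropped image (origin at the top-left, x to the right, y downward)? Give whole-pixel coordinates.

(599, 1595)

Crop width = 1469 − 164 = 1305 px; one third is 435.00 px.
Crop height = 2142 − 500 = 1642 px; one third is 547.33 px.
The lower-left point is one-third across and two-thirds down within the crop:
x = 164 + 1 × 435.00 ≈ 599; y = 500 + 2 × 547.33 ≈ 1595.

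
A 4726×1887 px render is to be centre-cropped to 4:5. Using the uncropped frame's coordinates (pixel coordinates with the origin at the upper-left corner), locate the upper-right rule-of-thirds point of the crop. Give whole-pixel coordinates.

x = 2615 px, y = 629 px

4726/1887 > 4/5, so the 4:5 crop keeps the full height 1887 and trims width to 1887 × 4/5 = 1509.60 px.
Left offset = (4726 − 1509.60)/2 = 1608.20 px; top offset = 0.
Upper-right is two-thirds across and one-third down within the crop:
x = 1608.20 + 2 × 1509.60/3 ≈ 2615; y = 0.00 + 1 × 1887.00/3 ≈ 629.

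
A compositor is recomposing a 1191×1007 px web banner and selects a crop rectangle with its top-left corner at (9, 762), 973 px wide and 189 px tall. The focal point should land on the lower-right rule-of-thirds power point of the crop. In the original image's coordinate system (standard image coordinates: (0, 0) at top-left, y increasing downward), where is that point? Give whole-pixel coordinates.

(658, 888)

One third of the crop width 973 is 324.33 px.
One third of the crop height 189 is 63.00 px.
The lower-right point is two-thirds across and two-thirds down within the crop:
x = 9 + 2 × 324.33 ≈ 658; y = 762 + 2 × 63.00 ≈ 888.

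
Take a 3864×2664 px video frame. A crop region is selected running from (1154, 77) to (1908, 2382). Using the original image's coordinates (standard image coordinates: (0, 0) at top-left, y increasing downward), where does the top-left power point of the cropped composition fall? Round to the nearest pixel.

(1405, 845)

Crop width = 1908 − 1154 = 754 px; one third is 251.33 px.
Crop height = 2382 − 77 = 2305 px; one third is 768.33 px.
The top-left point is one-third across and one-third down within the crop:
x = 1154 + 1 × 251.33 ≈ 1405; y = 77 + 1 × 768.33 ≈ 845.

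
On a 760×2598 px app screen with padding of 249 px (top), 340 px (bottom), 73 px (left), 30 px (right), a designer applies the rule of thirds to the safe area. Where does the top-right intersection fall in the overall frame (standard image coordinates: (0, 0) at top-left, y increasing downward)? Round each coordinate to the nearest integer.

Content width = 760 − 73 − 30 = 657 px; content height = 2598 − 249 − 340 = 2009 px.
Top-right is two-thirds across and one-third down within the safe area.
x = 73 + 2 × 657/3 = 73 + 438.00 ≈ 511
y = 249 + 1 × 2009/3 = 249 + 669.67 ≈ 919

(511, 919)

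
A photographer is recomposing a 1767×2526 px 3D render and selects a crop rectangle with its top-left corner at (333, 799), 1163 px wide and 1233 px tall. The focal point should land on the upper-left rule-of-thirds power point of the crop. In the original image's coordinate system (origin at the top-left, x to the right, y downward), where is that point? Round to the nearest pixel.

(721, 1210)

One third of the crop width 1163 is 387.67 px.
One third of the crop height 1233 is 411.00 px.
The upper-left point is one-third across and one-third down within the crop:
x = 333 + 1 × 387.67 ≈ 721; y = 799 + 1 × 411.00 ≈ 1210.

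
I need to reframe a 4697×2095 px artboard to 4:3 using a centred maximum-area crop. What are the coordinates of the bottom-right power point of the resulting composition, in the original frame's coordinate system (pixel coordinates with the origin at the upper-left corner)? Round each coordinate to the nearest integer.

4697/2095 > 4/3, so the 4:3 crop keeps the full height 2095 and trims width to 2095 × 4/3 = 2793.33 px.
Left offset = (4697 − 2793.33)/2 = 951.83 px; top offset = 0.
Bottom-right is two-thirds across and two-thirds down within the crop:
x = 951.83 + 2 × 2793.33/3 ≈ 2814; y = 0.00 + 2 × 2095.00/3 ≈ 1397.

(2814, 1397)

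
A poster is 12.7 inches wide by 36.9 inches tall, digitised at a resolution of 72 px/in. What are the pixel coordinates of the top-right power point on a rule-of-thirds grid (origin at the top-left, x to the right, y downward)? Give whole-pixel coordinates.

In pixels the canvas is 12.7 × 72 = 914.4 wide and 36.9 × 72 = 2656.8 tall.
The top-right point is two-thirds across and one-third down:
x = 2 × 914.4/3 ≈ 610; y = 1 × 2656.8/3 ≈ 886.

(610, 886)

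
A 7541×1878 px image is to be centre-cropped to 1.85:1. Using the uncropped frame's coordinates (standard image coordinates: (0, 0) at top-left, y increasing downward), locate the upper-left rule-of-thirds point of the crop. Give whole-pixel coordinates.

x = 3191 px, y = 626 px

7541/1878 > 1.85/1, so the 1.85:1 crop keeps the full height 1878 and trims width to 1878 × 1.85/1 = 3474.30 px.
Left offset = (7541 − 3474.30)/2 = 2033.35 px; top offset = 0.
Upper-left is one-third across and one-third down within the crop:
x = 2033.35 + 1 × 3474.30/3 ≈ 3191; y = 0.00 + 1 × 1878.00/3 ≈ 626.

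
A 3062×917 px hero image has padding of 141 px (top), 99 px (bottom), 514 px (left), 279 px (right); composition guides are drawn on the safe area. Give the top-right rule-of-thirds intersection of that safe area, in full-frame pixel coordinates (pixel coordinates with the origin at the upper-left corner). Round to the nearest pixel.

(2027, 367)

Content width = 3062 − 514 − 279 = 2269 px; content height = 917 − 141 − 99 = 677 px.
Top-right is two-thirds across and one-third down within the safe area.
x = 514 + 2 × 2269/3 = 514 + 1512.67 ≈ 2027
y = 141 + 1 × 677/3 = 141 + 225.67 ≈ 367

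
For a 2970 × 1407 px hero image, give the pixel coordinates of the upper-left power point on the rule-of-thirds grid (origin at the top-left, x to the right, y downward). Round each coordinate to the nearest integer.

x = 990 px, y = 469 px

The upper-left point sits one-third of the way across and one-third of the way down.
x = 1 × 2970/3 ≈ 990; y = 1 × 1407/3 ≈ 469.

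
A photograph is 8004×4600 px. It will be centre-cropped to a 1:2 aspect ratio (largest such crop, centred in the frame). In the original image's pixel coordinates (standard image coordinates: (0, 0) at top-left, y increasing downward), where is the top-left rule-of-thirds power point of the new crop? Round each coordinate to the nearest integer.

x = 3619 px, y = 1533 px

8004/4600 > 1/2, so the 1:2 crop keeps the full height 4600 and trims width to 4600 × 1/2 = 2300.00 px.
Left offset = (8004 − 2300.00)/2 = 2852.00 px; top offset = 0.
Top-left is one-third across and one-third down within the crop:
x = 2852.00 + 1 × 2300.00/3 ≈ 3619; y = 0.00 + 1 × 4600.00/3 ≈ 1533.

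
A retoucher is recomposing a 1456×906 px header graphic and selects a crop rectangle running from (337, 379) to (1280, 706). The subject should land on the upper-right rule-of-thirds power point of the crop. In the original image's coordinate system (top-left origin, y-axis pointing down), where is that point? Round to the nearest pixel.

Crop width = 1280 − 337 = 943 px; one third is 314.33 px.
Crop height = 706 − 379 = 327 px; one third is 109.00 px.
The upper-right point is two-thirds across and one-third down within the crop:
x = 337 + 2 × 314.33 ≈ 966; y = 379 + 1 × 109.00 ≈ 488.

(966, 488)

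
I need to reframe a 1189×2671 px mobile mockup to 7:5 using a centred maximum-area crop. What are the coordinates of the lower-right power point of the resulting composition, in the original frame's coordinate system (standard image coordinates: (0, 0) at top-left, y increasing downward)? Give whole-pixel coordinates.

1189/2671 < 7/5, so the 7:5 crop keeps the full width 1189 and trims height to 1189 × 5/7 = 849.29 px.
Top offset = (2671 − 849.29)/2 = 910.86 px; left offset = 0.
Lower-right is two-thirds across and two-thirds down within the crop:
x = 0.00 + 2 × 1189.00/3 ≈ 793; y = 910.86 + 2 × 849.29/3 ≈ 1477.

x = 793 px, y = 1477 px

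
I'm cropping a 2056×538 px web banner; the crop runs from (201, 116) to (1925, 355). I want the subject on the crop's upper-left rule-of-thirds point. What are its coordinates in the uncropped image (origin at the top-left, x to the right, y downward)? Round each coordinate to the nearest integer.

(776, 196)

Crop width = 1925 − 201 = 1724 px; one third is 574.67 px.
Crop height = 355 − 116 = 239 px; one third is 79.67 px.
The upper-left point is one-third across and one-third down within the crop:
x = 201 + 1 × 574.67 ≈ 776; y = 116 + 1 × 79.67 ≈ 196.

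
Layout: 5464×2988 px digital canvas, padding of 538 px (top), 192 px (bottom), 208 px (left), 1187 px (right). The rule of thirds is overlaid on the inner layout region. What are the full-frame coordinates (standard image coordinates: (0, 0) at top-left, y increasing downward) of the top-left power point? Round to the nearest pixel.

Content width = 5464 − 208 − 1187 = 4069 px; content height = 2988 − 538 − 192 = 2258 px.
Top-left is one-third across and one-third down within the inner layout region.
x = 208 + 1 × 4069/3 = 208 + 1356.33 ≈ 1564
y = 538 + 1 × 2258/3 = 538 + 752.67 ≈ 1291

(1564, 1291)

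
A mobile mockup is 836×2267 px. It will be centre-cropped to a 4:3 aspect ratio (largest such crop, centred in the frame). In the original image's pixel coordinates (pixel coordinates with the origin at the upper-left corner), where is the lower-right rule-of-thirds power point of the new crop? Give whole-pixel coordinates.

x = 557 px, y = 1238 px

836/2267 < 4/3, so the 4:3 crop keeps the full width 836 and trims height to 836 × 3/4 = 627.00 px.
Top offset = (2267 − 627.00)/2 = 820.00 px; left offset = 0.
Lower-right is two-thirds across and two-thirds down within the crop:
x = 0.00 + 2 × 836.00/3 ≈ 557; y = 820.00 + 2 × 627.00/3 ≈ 1238.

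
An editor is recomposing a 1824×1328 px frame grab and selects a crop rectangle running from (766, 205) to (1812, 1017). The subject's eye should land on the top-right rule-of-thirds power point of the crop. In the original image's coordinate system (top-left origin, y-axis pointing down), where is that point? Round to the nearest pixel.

Crop width = 1812 − 766 = 1046 px; one third is 348.67 px.
Crop height = 1017 − 205 = 812 px; one third is 270.67 px.
The top-right point is two-thirds across and one-third down within the crop:
x = 766 + 2 × 348.67 ≈ 1463; y = 205 + 1 × 270.67 ≈ 476.

x = 1463 px, y = 476 px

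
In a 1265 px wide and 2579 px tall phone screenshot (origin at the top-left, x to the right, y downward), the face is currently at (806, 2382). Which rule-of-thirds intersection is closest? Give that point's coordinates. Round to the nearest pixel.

Third lines: x ∈ {422, 843}, y ∈ {860, 1719}.
806 is closer to x = 843; 2382 is closer to y = 1719.
So the nearest intersection is the lower-right power point.

(843, 1719)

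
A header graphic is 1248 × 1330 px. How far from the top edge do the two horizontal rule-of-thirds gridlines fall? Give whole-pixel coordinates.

1330 / 3 = 443.33, so the horizontal lines sit at one and two thirds of 1330.

443 px and 887 px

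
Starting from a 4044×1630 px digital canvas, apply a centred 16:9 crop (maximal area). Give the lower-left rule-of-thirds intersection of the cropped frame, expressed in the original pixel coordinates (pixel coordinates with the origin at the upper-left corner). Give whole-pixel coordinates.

x = 1539 px, y = 1087 px

4044/1630 > 16/9, so the 16:9 crop keeps the full height 1630 and trims width to 1630 × 16/9 = 2897.78 px.
Left offset = (4044 − 2897.78)/2 = 573.11 px; top offset = 0.
Lower-left is one-third across and two-thirds down within the crop:
x = 573.11 + 1 × 2897.78/3 ≈ 1539; y = 0.00 + 2 × 1630.00/3 ≈ 1087.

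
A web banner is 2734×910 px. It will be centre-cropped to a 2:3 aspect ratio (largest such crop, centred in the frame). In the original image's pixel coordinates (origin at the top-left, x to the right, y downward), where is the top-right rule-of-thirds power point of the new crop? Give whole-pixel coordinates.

2734/910 > 2/3, so the 2:3 crop keeps the full height 910 and trims width to 910 × 2/3 = 606.67 px.
Left offset = (2734 − 606.67)/2 = 1063.67 px; top offset = 0.
Top-right is two-thirds across and one-third down within the crop:
x = 1063.67 + 2 × 606.67/3 ≈ 1468; y = 0.00 + 1 × 910.00/3 ≈ 303.

(1468, 303)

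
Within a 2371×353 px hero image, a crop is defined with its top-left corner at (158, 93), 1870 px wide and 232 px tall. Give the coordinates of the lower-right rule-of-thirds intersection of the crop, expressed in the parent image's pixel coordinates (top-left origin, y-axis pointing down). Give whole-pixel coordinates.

One third of the crop width 1870 is 623.33 px.
One third of the crop height 232 is 77.33 px.
The lower-right point is two-thirds across and two-thirds down within the crop:
x = 158 + 2 × 623.33 ≈ 1405; y = 93 + 2 × 77.33 ≈ 248.

(1405, 248)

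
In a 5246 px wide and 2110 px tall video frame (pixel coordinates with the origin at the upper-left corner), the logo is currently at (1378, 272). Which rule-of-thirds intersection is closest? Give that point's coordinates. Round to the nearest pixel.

x = 1749 px, y = 703 px

Third lines: x ∈ {1749, 3497}, y ∈ {703, 1407}.
1378 is closer to x = 1749; 272 is closer to y = 703.
So the nearest intersection is the upper-left power point.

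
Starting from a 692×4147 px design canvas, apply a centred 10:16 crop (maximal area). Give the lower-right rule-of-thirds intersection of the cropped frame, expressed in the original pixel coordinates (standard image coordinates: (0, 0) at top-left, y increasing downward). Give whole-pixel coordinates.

x = 461 px, y = 2258 px

692/4147 < 10/16, so the 10:16 crop keeps the full width 692 and trims height to 692 × 16/10 = 1107.20 px.
Top offset = (4147 − 1107.20)/2 = 1519.90 px; left offset = 0.
Lower-right is two-thirds across and two-thirds down within the crop:
x = 0.00 + 2 × 692.00/3 ≈ 461; y = 1519.90 + 2 × 1107.20/3 ≈ 2258.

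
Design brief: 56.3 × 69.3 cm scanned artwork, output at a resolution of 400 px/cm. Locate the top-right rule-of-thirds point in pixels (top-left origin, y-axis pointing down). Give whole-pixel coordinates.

x = 15013 px, y = 9240 px

In pixels the canvas is 56.3 × 400 = 22520 wide and 69.3 × 400 = 27720 tall.
The top-right point is two-thirds across and one-third down:
x = 2 × 22520/3 ≈ 15013; y = 1 × 27720/3 ≈ 9240.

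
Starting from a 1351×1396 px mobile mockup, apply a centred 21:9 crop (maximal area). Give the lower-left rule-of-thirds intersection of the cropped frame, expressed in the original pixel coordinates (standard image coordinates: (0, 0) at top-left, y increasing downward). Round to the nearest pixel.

1351/1396 < 21/9, so the 21:9 crop keeps the full width 1351 and trims height to 1351 × 9/21 = 579.00 px.
Top offset = (1396 − 579.00)/2 = 408.50 px; left offset = 0.
Lower-left is one-third across and two-thirds down within the crop:
x = 0.00 + 1 × 1351.00/3 ≈ 450; y = 408.50 + 2 × 579.00/3 ≈ 795.

x = 450 px, y = 795 px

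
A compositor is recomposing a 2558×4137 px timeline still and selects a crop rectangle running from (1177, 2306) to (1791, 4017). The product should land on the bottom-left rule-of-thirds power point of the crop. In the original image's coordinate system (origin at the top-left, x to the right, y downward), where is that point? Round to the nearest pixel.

Crop width = 1791 − 1177 = 614 px; one third is 204.67 px.
Crop height = 4017 − 2306 = 1711 px; one third is 570.33 px.
The bottom-left point is one-third across and two-thirds down within the crop:
x = 1177 + 1 × 204.67 ≈ 1382; y = 2306 + 2 × 570.33 ≈ 3447.

x = 1382 px, y = 3447 px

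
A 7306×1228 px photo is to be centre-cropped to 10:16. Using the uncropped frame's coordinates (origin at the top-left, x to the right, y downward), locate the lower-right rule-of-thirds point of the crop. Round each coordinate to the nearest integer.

7306/1228 > 10/16, so the 10:16 crop keeps the full height 1228 and trims width to 1228 × 10/16 = 767.50 px.
Left offset = (7306 − 767.50)/2 = 3269.25 px; top offset = 0.
Lower-right is two-thirds across and two-thirds down within the crop:
x = 3269.25 + 2 × 767.50/3 ≈ 3781; y = 0.00 + 2 × 1228.00/3 ≈ 819.

x = 3781 px, y = 819 px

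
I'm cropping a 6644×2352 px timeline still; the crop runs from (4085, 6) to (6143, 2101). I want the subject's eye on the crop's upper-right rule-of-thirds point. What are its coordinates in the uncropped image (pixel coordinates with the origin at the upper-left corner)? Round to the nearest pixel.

x = 5457 px, y = 704 px

Crop width = 6143 − 4085 = 2058 px; one third is 686.00 px.
Crop height = 2101 − 6 = 2095 px; one third is 698.33 px.
The upper-right point is two-thirds across and one-third down within the crop:
x = 4085 + 2 × 686.00 ≈ 5457; y = 6 + 1 × 698.33 ≈ 704.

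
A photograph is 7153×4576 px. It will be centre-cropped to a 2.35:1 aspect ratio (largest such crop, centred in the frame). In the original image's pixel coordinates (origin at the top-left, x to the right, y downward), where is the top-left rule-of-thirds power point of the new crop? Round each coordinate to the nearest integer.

(2384, 1781)

7153/4576 < 2.35/1, so the 2.35:1 crop keeps the full width 7153 and trims height to 7153 × 1/2.35 = 3043.83 px.
Top offset = (4576 − 3043.83)/2 = 766.09 px; left offset = 0.
Top-left is one-third across and one-third down within the crop:
x = 0.00 + 1 × 7153.00/3 ≈ 2384; y = 766.09 + 1 × 3043.83/3 ≈ 1781.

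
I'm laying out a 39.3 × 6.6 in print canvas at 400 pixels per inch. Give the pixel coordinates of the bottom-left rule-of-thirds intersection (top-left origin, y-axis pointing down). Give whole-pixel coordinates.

In pixels the canvas is 39.3 × 400 = 15720 wide and 6.6 × 400 = 2640 tall.
The bottom-left point is one-third across and two-thirds down:
x = 1 × 15720/3 ≈ 5240; y = 2 × 2640/3 ≈ 1760.

x = 5240 px, y = 1760 px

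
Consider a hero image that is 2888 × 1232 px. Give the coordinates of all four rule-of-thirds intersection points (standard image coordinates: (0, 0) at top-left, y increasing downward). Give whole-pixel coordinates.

One third of 2888 is 962.67; one third of 1232 is 410.67.
Vertical third lines at x = 963 and x = 1925; horizontal third lines at y = 411 and y = 821.

(963, 411), (1925, 411), (963, 821), (1925, 821)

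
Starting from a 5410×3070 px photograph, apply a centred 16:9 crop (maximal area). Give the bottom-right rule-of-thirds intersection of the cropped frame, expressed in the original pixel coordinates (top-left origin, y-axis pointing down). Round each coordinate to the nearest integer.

(3607, 2042)

5410/3070 < 16/9, so the 16:9 crop keeps the full width 5410 and trims height to 5410 × 9/16 = 3043.12 px.
Top offset = (3070 − 3043.12)/2 = 13.44 px; left offset = 0.
Bottom-right is two-thirds across and two-thirds down within the crop:
x = 0.00 + 2 × 5410.00/3 ≈ 3607; y = 13.44 + 2 × 3043.12/3 ≈ 2042.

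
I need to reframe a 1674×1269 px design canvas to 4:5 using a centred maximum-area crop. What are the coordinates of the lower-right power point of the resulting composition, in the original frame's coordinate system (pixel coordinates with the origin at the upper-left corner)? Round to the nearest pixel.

1674/1269 > 4/5, so the 4:5 crop keeps the full height 1269 and trims width to 1269 × 4/5 = 1015.20 px.
Left offset = (1674 − 1015.20)/2 = 329.40 px; top offset = 0.
Lower-right is two-thirds across and two-thirds down within the crop:
x = 329.40 + 2 × 1015.20/3 ≈ 1006; y = 0.00 + 2 × 1269.00/3 ≈ 846.

x = 1006 px, y = 846 px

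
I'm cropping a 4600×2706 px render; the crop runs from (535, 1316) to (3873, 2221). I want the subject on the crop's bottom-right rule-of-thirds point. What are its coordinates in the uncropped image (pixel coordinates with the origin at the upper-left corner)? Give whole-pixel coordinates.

Crop width = 3873 − 535 = 3338 px; one third is 1112.67 px.
Crop height = 2221 − 1316 = 905 px; one third is 301.67 px.
The bottom-right point is two-thirds across and two-thirds down within the crop:
x = 535 + 2 × 1112.67 ≈ 2760; y = 1316 + 2 × 301.67 ≈ 1919.

(2760, 1919)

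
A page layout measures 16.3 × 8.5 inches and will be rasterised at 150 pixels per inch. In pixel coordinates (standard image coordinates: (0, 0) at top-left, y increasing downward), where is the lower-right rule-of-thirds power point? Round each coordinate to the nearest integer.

In pixels the canvas is 16.3 × 150 = 2445 wide and 8.5 × 150 = 1275 tall.
The lower-right point is two-thirds across and two-thirds down:
x = 2 × 2445/3 ≈ 1630; y = 2 × 1275/3 ≈ 850.

(1630, 850)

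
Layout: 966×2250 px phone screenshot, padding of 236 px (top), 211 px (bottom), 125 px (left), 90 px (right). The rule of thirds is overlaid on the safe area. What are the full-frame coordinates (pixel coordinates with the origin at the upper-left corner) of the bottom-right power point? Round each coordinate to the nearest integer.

x = 626 px, y = 1438 px

Content width = 966 − 125 − 90 = 751 px; content height = 2250 − 236 − 211 = 1803 px.
Bottom-right is two-thirds across and two-thirds down within the safe area.
x = 125 + 2 × 751/3 = 125 + 500.67 ≈ 626
y = 236 + 2 × 1803/3 = 236 + 1202.00 ≈ 1438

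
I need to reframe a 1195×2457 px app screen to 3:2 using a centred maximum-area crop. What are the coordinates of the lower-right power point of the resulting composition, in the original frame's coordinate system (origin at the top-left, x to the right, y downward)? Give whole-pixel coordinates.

1195/2457 < 3/2, so the 3:2 crop keeps the full width 1195 and trims height to 1195 × 2/3 = 796.67 px.
Top offset = (2457 − 796.67)/2 = 830.17 px; left offset = 0.
Lower-right is two-thirds across and two-thirds down within the crop:
x = 0.00 + 2 × 1195.00/3 ≈ 797; y = 830.17 + 2 × 796.67/3 ≈ 1361.

x = 797 px, y = 1361 px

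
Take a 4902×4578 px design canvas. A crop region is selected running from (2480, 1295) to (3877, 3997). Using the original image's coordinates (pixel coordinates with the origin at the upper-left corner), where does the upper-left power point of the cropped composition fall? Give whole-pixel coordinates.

(2946, 2196)

Crop width = 3877 − 2480 = 1397 px; one third is 465.67 px.
Crop height = 3997 − 1295 = 2702 px; one third is 900.67 px.
The upper-left point is one-third across and one-third down within the crop:
x = 2480 + 1 × 465.67 ≈ 2946; y = 1295 + 1 × 900.67 ≈ 2196.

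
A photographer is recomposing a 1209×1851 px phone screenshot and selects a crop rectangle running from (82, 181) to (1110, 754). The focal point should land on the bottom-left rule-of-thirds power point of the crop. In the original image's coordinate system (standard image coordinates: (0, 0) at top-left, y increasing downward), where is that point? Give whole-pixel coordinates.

Crop width = 1110 − 82 = 1028 px; one third is 342.67 px.
Crop height = 754 − 181 = 573 px; one third is 191.00 px.
The bottom-left point is one-third across and two-thirds down within the crop:
x = 82 + 1 × 342.67 ≈ 425; y = 181 + 2 × 191.00 ≈ 563.

x = 425 px, y = 563 px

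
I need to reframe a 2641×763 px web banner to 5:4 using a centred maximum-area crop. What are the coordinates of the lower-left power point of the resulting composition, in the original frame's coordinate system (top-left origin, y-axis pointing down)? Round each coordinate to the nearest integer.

(1162, 509)

2641/763 > 5/4, so the 5:4 crop keeps the full height 763 and trims width to 763 × 5/4 = 953.75 px.
Left offset = (2641 − 953.75)/2 = 843.62 px; top offset = 0.
Lower-left is one-third across and two-thirds down within the crop:
x = 843.62 + 1 × 953.75/3 ≈ 1162; y = 0.00 + 2 × 763.00/3 ≈ 509.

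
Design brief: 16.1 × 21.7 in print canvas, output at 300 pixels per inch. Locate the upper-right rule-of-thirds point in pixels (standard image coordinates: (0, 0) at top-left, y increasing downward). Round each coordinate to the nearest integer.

(3220, 2170)

In pixels the canvas is 16.1 × 300 = 4830 wide and 21.7 × 300 = 6510 tall.
The upper-right point is two-thirds across and one-third down:
x = 2 × 4830/3 ≈ 3220; y = 1 × 6510/3 ≈ 2170.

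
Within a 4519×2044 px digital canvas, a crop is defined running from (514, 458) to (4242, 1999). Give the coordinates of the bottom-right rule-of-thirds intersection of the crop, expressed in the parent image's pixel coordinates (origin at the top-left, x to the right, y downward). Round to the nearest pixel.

Crop width = 4242 − 514 = 3728 px; one third is 1242.67 px.
Crop height = 1999 − 458 = 1541 px; one third is 513.67 px.
The bottom-right point is two-thirds across and two-thirds down within the crop:
x = 514 + 2 × 1242.67 ≈ 2999; y = 458 + 2 × 513.67 ≈ 1485.

x = 2999 px, y = 1485 px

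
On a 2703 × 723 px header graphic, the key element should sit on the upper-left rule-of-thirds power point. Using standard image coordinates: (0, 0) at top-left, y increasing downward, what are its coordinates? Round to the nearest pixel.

x = 901 px, y = 241 px

The upper-left point sits one-third of the way across and one-third of the way down.
x = 1 × 2703/3 ≈ 901; y = 1 × 723/3 ≈ 241.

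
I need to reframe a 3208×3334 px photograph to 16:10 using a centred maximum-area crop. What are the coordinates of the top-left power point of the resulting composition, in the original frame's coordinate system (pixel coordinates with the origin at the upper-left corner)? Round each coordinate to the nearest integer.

x = 1069 px, y = 1333 px

3208/3334 < 16/10, so the 16:10 crop keeps the full width 3208 and trims height to 3208 × 10/16 = 2005.00 px.
Top offset = (3334 − 2005.00)/2 = 664.50 px; left offset = 0.
Top-left is one-third across and one-third down within the crop:
x = 0.00 + 1 × 3208.00/3 ≈ 1069; y = 664.50 + 1 × 2005.00/3 ≈ 1333.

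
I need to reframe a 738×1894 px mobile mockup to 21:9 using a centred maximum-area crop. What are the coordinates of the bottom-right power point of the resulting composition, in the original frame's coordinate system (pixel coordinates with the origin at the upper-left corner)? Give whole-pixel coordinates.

x = 492 px, y = 1000 px

738/1894 < 21/9, so the 21:9 crop keeps the full width 738 and trims height to 738 × 9/21 = 316.29 px.
Top offset = (1894 − 316.29)/2 = 788.86 px; left offset = 0.
Bottom-right is two-thirds across and two-thirds down within the crop:
x = 0.00 + 2 × 738.00/3 ≈ 492; y = 788.86 + 2 × 316.29/3 ≈ 1000.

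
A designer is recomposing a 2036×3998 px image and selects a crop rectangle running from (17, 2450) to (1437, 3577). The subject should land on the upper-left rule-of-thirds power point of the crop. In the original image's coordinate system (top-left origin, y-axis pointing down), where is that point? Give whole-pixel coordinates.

Crop width = 1437 − 17 = 1420 px; one third is 473.33 px.
Crop height = 3577 − 2450 = 1127 px; one third is 375.67 px.
The upper-left point is one-third across and one-third down within the crop:
x = 17 + 1 × 473.33 ≈ 490; y = 2450 + 1 × 375.67 ≈ 2826.

(490, 2826)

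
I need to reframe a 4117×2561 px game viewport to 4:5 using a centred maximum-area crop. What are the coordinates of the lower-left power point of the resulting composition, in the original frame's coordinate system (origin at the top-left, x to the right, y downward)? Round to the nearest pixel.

(1717, 1707)

4117/2561 > 4/5, so the 4:5 crop keeps the full height 2561 and trims width to 2561 × 4/5 = 2048.80 px.
Left offset = (4117 − 2048.80)/2 = 1034.10 px; top offset = 0.
Lower-left is one-third across and two-thirds down within the crop:
x = 1034.10 + 1 × 2048.80/3 ≈ 1717; y = 0.00 + 2 × 2561.00/3 ≈ 1707.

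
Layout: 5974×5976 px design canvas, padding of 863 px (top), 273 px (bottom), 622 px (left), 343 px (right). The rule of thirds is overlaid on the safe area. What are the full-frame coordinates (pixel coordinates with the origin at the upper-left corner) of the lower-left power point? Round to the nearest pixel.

(2292, 4090)

Content width = 5974 − 622 − 343 = 5009 px; content height = 5976 − 863 − 273 = 4840 px.
Lower-left is one-third across and two-thirds down within the safe area.
x = 622 + 1 × 5009/3 = 622 + 1669.67 ≈ 2292
y = 863 + 2 × 4840/3 = 863 + 3226.67 ≈ 4090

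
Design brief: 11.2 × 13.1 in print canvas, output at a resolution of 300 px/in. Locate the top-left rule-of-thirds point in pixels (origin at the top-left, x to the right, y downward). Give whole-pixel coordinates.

x = 1120 px, y = 1310 px

In pixels the canvas is 11.2 × 300 = 3360 wide and 13.1 × 300 = 3930 tall.
The top-left point is one-third across and one-third down:
x = 1 × 3360/3 ≈ 1120; y = 1 × 3930/3 ≈ 1310.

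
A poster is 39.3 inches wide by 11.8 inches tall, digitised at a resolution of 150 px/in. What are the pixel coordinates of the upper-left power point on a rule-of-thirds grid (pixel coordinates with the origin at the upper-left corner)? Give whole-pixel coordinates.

x = 1965 px, y = 590 px

In pixels the canvas is 39.3 × 150 = 5895 wide and 11.8 × 150 = 1770 tall.
The upper-left point is one-third across and one-third down:
x = 1 × 5895/3 ≈ 1965; y = 1 × 1770/3 ≈ 590.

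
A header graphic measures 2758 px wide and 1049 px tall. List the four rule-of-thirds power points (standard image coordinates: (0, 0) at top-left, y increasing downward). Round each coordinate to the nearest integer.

One third of 2758 is 919.33; one third of 1049 is 349.67.
Vertical third lines at x = 919 and x = 1839; horizontal third lines at y = 350 and y = 699.

(919, 350), (1839, 350), (919, 699), (1839, 699)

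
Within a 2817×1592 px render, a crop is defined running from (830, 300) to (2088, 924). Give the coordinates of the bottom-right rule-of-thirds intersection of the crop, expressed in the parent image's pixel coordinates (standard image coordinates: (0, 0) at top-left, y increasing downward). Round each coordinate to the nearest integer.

x = 1669 px, y = 716 px

Crop width = 2088 − 830 = 1258 px; one third is 419.33 px.
Crop height = 924 − 300 = 624 px; one third is 208.00 px.
The bottom-right point is two-thirds across and two-thirds down within the crop:
x = 830 + 2 × 419.33 ≈ 1669; y = 300 + 2 × 208.00 ≈ 716.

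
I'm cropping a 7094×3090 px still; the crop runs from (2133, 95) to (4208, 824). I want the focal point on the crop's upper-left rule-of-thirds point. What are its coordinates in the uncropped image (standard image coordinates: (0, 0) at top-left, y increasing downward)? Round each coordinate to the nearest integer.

Crop width = 4208 − 2133 = 2075 px; one third is 691.67 px.
Crop height = 824 − 95 = 729 px; one third is 243.00 px.
The upper-left point is one-third across and one-third down within the crop:
x = 2133 + 1 × 691.67 ≈ 2825; y = 95 + 1 × 243.00 ≈ 338.

x = 2825 px, y = 338 px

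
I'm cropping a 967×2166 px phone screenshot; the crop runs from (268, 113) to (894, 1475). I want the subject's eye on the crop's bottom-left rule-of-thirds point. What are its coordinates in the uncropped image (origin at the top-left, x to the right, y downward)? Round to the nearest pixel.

Crop width = 894 − 268 = 626 px; one third is 208.67 px.
Crop height = 1475 − 113 = 1362 px; one third is 454.00 px.
The bottom-left point is one-third across and two-thirds down within the crop:
x = 268 + 1 × 208.67 ≈ 477; y = 113 + 2 × 454.00 ≈ 1021.

x = 477 px, y = 1021 px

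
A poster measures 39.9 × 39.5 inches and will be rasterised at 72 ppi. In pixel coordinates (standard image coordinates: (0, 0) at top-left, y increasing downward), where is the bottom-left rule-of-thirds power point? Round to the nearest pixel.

In pixels the canvas is 39.9 × 72 = 2872.8 wide and 39.5 × 72 = 2844 tall.
The bottom-left point is one-third across and two-thirds down:
x = 1 × 2872.8/3 ≈ 958; y = 2 × 2844/3 ≈ 1896.

(958, 1896)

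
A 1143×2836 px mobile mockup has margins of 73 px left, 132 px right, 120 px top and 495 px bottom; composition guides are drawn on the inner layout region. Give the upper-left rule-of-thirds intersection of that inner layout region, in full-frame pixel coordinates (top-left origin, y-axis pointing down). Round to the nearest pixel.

x = 386 px, y = 860 px

Content width = 1143 − 73 − 132 = 938 px; content height = 2836 − 120 − 495 = 2221 px.
Upper-left is one-third across and one-third down within the inner layout region.
x = 73 + 1 × 938/3 = 73 + 312.67 ≈ 386
y = 120 + 1 × 2221/3 = 120 + 740.33 ≈ 860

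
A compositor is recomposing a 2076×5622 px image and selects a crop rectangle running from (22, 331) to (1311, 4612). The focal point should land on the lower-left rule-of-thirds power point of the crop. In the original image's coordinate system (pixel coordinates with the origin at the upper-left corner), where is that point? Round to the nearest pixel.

x = 452 px, y = 3185 px

Crop width = 1311 − 22 = 1289 px; one third is 429.67 px.
Crop height = 4612 − 331 = 4281 px; one third is 1427.00 px.
The lower-left point is one-third across and two-thirds down within the crop:
x = 22 + 1 × 429.67 ≈ 452; y = 331 + 2 × 1427.00 ≈ 3185.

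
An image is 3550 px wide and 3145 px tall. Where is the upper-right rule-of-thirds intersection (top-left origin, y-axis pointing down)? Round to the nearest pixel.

x = 2367 px, y = 1048 px

The upper-right point sits two-thirds of the way across and one-third of the way down.
x = 2 × 3550/3 ≈ 2367; y = 1 × 3145/3 ≈ 1048.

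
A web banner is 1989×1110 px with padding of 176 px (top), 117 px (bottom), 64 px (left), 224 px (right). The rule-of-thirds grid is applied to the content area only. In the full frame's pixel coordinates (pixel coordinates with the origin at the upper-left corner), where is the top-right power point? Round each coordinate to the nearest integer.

Content width = 1989 − 64 − 224 = 1701 px; content height = 1110 − 176 − 117 = 817 px.
Top-right is two-thirds across and one-third down within the content area.
x = 64 + 2 × 1701/3 = 64 + 1134.00 ≈ 1198
y = 176 + 1 × 817/3 = 176 + 272.33 ≈ 448

(1198, 448)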